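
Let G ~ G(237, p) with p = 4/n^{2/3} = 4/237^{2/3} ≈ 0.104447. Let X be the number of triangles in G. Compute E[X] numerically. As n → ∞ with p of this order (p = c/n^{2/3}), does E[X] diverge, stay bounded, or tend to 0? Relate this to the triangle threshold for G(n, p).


Number of potential triangles: C(237, 3) = 2190670.
Each occurs with probability p³ ≈ (0.104447)³ ≈ 1.13941854e-03.
By linearity: E[X] = C(237, 3)·p³ ≈ 2190670 · 1.13941854e-03 ≈ 2496.090014.
Since α = 2/3 < 1, p = c/n^{2/3} ≫ 1/n is above the triangle threshold p ~ 1/n. Asymptotically E[X] ~ (c³/6)·n^{3(1−α)} = (4³/6)·n^{1} → ∞; triangles are abundant w.h.p.

E[X] ≈ 2496.090014; in regime p = Θ(1/n^{2/3}) E[X] diverges (above the triangle threshold p ~ 1/n).


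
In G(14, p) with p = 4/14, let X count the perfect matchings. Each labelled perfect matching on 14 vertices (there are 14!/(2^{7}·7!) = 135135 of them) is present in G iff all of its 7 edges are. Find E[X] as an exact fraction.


K_14 has 14!/(2^{7}·7!) = 135135 labelled perfect matchings.
For each such perfect matching H, let X_H = 1 if all 7 edges of H are present in G. Then P[X_H = 1] = p^{7} = (2/7)^{7} = 128/823543.
Summing the indicators: E[X] = Σ_H E[X_H] = 135135 · p^{7} = 135135 · 128/823543 = 2471040/117649.
Numerically: E[X] ≈ 21.0035.

E[X] = 135135 · (2/7)^{7} = 2471040/117649 ≈ 21.0035.


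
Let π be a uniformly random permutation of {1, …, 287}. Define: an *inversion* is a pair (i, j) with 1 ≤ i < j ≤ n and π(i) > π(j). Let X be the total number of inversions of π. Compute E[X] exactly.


Write X = Σ X_I over the C(287, 2) = 41041 pairs i < j, with X_I the indicator of one inversion.
There are 41041 indicators.
For each fixed pair i < j, the values π(i) and π(j) are two distinct elements of {1, …, 287} in uniformly random order; by symmetry P[π(i) > π(j)] = 1/2.
By linearity: E[X] = 41041 · (1/2) = C(287, 2) · (1/2) = 41041/2 = 41041/2 ≈ 20520.50000.

E[X] = 41041/2 = 20520.50000.


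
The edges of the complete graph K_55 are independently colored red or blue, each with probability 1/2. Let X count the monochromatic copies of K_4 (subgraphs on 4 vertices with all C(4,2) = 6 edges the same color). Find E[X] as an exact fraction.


Let X = Σ_S X_S over the C(55, 4) = 341055 subsets S of size 4, where X_S = 1 if the K_4 on S is monochromatic.
For a fixed S, the K_4 on S has C(4, 2) = 6 edges. P[all 6 edges red] = (1/2)^6, and likewise for blue, so P[monochromatic] = 2·(1/2)^6 = 2^{1 − 6} = 1/32.
Summing: E[X] = C(55, 4) · 2^{1 − 6} = 341055 · 1/32 = 341055/32.
Numerically: E[X] ≈ 10657.968750.

E[X] = C(55,4)·2^(1−C(4,2)) = 341055/32 ≈ 10657.968750.


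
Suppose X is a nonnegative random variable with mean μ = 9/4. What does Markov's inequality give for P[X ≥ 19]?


μ = E[X] = 9/4, a = 19.
Markov: P[X ≥ 19] ≤ μ/a = (9/4)/19 = 9/76.
Numerically: ≈ 0.118421.
(Since a = 19 > μ = 2.250000, the bound 9/76 is < 1 and informative.)

P[X ≥ 19] ≤ 9/76 ≈ 0.118421.


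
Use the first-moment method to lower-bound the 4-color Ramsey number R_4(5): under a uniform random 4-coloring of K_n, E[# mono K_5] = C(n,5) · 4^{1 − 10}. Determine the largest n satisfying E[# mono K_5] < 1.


We need C(n, 5) · 4^{1 − 10} < 1, i.e. C(n, 5) < 4^{10 − 1} = 262144.
Check values of n near the boundary:
  n = 31: C(31, 5) = 169911; 169911 < 262144? YES
  n = 32: C(32, 5) = 201376; 201376 < 262144? YES
  n = 33: C(33, 5) = 237336; 237336 < 262144? YES
  n = 34: C(34, 5) = 278256; 278256 < 262144? NO
The largest n with C(n, 5) < 262144 is n = 33 (where E[X] = 29667/32768 ≈ 0.905365). Hence R_4(5) > 33, i.e. R_4(5) ≥ 34.

Largest n = 33; hence R_4(5) > 33.


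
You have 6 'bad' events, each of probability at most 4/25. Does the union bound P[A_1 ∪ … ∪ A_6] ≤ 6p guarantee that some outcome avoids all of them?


Union bound: P[∪_{i=1}^{6} A_i] ≤ Σ_i P[A_i] ≤ 6·p = 6·(4/25) = 24/25.
Numerically: 24/25 ≈ 0.96000.
Is 24/25 < 1? YES.
Since P[∪ A_i] ≤ 24/25 < 1, the complement has P[∩ A_i^c] ≥ 1 − 24/25 = 1/25 > 0, so some outcome avoids every A_i.

6·p = 24/25 ≈ 0.96000; existence CERTIFIED by the union bound.


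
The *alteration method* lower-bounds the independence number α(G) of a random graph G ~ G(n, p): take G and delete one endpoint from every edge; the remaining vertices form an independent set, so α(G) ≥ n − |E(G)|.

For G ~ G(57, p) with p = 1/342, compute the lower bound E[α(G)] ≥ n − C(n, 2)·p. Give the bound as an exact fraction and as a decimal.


E[|E(G)|] = C(57, 2)·p = 1596 · (1/342) = 14/3.
E[α(G)] ≥ n − E[|E(G)|] = 57 − 14/3 = 157/3.
Numerically: ≈ 52.333.
(This is only a lower bound; the true E[α(G)] may be larger.)

E[α(G)] ≥ 157/3 ≈ 52.333.


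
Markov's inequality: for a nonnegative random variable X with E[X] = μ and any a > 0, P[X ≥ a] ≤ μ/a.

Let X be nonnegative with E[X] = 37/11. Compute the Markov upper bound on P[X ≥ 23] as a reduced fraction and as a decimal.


μ = E[X] = 37/11, a = 23.
Markov: P[X ≥ 23] ≤ μ/a = (37/11)/23 = 37/253.
Numerically: ≈ 0.146245.
(Since a = 23 > μ = 3.363636, the bound 37/253 is < 1 and informative.)

P[X ≥ 23] ≤ 37/253 ≈ 0.146245.


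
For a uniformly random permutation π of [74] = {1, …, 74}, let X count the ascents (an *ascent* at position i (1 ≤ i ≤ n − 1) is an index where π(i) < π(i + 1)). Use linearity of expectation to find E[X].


Write X = Σ X_I over i = 1, …, 73, with X_I the indicator of one ascent.
There are 73 indicators.
For each fixed i, the pair (π(i), π(i+1)) is a uniformly random ordered pair of distinct values from {1, …, 74}; by symmetry P[π(i) < π(i+1)] = 1/2.
By linearity: E[X] = 73 · (1/2) = (74 − 1) · (1/2) = 73/2 ≈ 36.5000.

E[X] = 73/2 = 36.5000.


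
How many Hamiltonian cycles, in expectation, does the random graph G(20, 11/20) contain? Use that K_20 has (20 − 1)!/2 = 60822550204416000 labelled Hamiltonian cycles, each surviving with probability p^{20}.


K_20 has (20 − 1)!/2 = 60822550204416000 labelled Hamiltonian cycles.
For each such Hamiltonian cycle H, let X_H = 1 if all 20 edges of H are present in G. Then P[X_H = 1] = p^{20} = (11/20)^{20} = 672749994932560009201/104857600000000000000000000.
By linearity of expectation: E[X] = Σ_H E[X_H] = 60822550204416000 · p^{20} = 60822550204416000 · 672749994932560009201/104857600000000000000000000 = 9989836509230039246035759128621/25600000000000000000.
Numerically: E[X] ≈ 3.9023e+11.

E[X] = 60822550204416000 · (11/20)^{20} = 9989836509230039246035759128621/25600000000000000000 ≈ 3.9023e+11.


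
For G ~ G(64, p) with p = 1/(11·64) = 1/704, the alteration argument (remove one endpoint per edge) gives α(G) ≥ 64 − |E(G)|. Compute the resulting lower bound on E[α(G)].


E[|E(G)|] = C(64, 2)·p = 2016 · (1/704) = 63/22.
E[α(G)] ≥ n − E[|E(G)|] = 64 − 63/22 = 1345/22.
Numerically: ≈ 61.13636.
(This is only a lower bound; the true E[α(G)] may be larger.)

E[α(G)] ≥ 1345/22 ≈ 61.13636.


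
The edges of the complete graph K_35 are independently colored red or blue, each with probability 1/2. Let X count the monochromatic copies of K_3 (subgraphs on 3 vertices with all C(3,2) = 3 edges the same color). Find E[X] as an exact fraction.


Let X = Σ_S X_S over the C(35, 3) = 6545 subsets S of size 3, where X_S = 1 if the K_3 on S is monochromatic.
For a fixed S, the K_3 on S has C(3, 2) = 3 edges. P[all 3 edges red] = (1/2)^3, and likewise for blue, so P[monochromatic] = 2·(1/2)^3 = 2^{1 − 3} = 1/4.
By linearity of expectation: E[X] = C(35, 3) · 2^{1 − 3} = 6545 · 1/4 = 6545/4.
Numerically: E[X] ≈ 1636.250000.

E[X] = C(35,3)·2^(1−C(3,2)) = 6545/4 ≈ 1636.250000.


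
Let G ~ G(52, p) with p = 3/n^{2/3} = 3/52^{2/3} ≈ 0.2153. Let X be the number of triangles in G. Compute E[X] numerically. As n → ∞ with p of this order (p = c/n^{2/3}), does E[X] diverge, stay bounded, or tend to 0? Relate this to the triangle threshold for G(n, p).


Number of potential triangles: C(52, 3) = 22100.
Each occurs with probability p³ ≈ (0.2153)³ ≈ 9.985207e-03.
By linearity: E[X] = C(52, 3)·p³ ≈ 22100 · 9.985207e-03 ≈ 220.6731.
Since α = 2/3 < 1, p = c/n^{2/3} ≫ 1/n is above the triangle threshold p ~ 1/n. Asymptotically E[X] ~ (c³/6)·n^{3(1−α)} = (3³/6)·n^{1} → ∞; triangles are abundant w.h.p.

E[X] ≈ 220.6731; in regime p = Θ(1/n^{2/3}) E[X] diverges (above the triangle threshold p ~ 1/n).


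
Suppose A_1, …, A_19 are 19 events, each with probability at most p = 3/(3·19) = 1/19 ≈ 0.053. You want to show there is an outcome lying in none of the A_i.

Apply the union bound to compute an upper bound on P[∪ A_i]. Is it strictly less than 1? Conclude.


Union bound: P[∪_{i=1}^{19} A_i] ≤ Σ_i P[A_i] ≤ 19·p = 19·(1/19) = 1.
Numerically: 1 ≈ 1.000.
Is 1 < 1? NO.
Since the bound 1 is ≥ 1, the union bound is uninformative here; it does NOT by itself certify existence.

19·p = 1 ≈ 1.000; existence NOT certified by the union bound.


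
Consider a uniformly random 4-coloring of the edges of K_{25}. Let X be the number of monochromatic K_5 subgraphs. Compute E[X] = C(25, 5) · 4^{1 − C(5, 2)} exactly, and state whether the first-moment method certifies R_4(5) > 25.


E[X] = C(25, 5) · 4^{1 − 10} = 53130 · 4^{−9} = 53130/262144.
As a reduced fraction: E[X] = 26565/131072 ≈ 0.202675.
Is E[X] < 1? YES.
Since E[X] < 1, there exists a 4-coloring of K_{25} with no monochromatic K_5; hence R_4(5) > 25.

E[X] = 26565/131072 ≈ 0.202675; E[X] < 1, so R_4(5) > 25.


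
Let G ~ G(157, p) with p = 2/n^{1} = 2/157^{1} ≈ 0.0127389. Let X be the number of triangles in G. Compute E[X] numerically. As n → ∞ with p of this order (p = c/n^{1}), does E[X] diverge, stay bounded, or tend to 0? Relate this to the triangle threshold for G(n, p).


Number of potential triangles: C(157, 3) = 632710.
Each occurs with probability p³ ≈ (0.0127389)³ ≈ 2.06724062e-06.
By linearity: E[X] = C(157, 3)·p³ ≈ 632710 · 2.06724062e-06 ≈ 1.307964.
Here α = 1, so p = 2/n is exactly at the triangle threshold p ~ 1/n. Asymptotically E[X] → c³/6 = 2³/6 = 4/3 ≈ 1.333333, a bounded constant. In this regime the triangle count is asymptotically Poisson(c³/6).

E[X] ≈ 1.307964; in regime p = Θ(1/n^{1}) E[X] stays bounded (at the triangle threshold p ~ 1/n).


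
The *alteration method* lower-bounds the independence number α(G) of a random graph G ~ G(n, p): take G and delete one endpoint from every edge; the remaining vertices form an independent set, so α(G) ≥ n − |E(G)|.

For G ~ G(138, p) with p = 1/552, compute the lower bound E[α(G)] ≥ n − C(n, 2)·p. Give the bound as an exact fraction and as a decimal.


E[|E(G)|] = C(138, 2)·p = 9453 · (1/552) = 137/8.
E[α(G)] ≥ n − E[|E(G)|] = 138 − 137/8 = 967/8.
Numerically: ≈ 120.8750.
(This is only a lower bound; the true E[α(G)] may be larger.)

E[α(G)] ≥ 967/8 ≈ 120.8750.


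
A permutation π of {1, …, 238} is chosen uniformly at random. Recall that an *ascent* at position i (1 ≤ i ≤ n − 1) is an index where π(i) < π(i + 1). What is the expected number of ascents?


Write X = Σ X_I over i = 1, …, 237, with X_I the indicator of one ascent.
There are 237 indicators.
For each fixed i, the pair (π(i), π(i+1)) is a uniformly random ordered pair of distinct values from {1, …, 238}; by symmetry P[π(i) < π(i+1)] = 1/2.
By linearity: E[X] = 237 · (1/2) = (238 − 1) · (1/2) = 237/2 ≈ 118.500000.

E[X] = 237/2 = 118.500000.


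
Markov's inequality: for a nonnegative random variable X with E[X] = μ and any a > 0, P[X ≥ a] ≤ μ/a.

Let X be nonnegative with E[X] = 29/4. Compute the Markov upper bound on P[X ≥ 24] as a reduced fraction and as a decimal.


μ = E[X] = 29/4, a = 24.
Markov: P[X ≥ 24] ≤ μ/a = (29/4)/24 = 29/96.
Numerically: ≈ 0.3021.
(Since a = 24 > μ = 7.2500, the bound 29/96 is < 1 and informative.)

P[X ≥ 24] ≤ 29/96 ≈ 0.3021.


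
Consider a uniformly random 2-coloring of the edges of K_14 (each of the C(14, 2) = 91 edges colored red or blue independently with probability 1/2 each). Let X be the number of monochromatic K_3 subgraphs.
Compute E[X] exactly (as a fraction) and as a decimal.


Let X = Σ_S X_S over the C(14, 3) = 364 subsets S of size 3, where X_S = 1 if the K_3 on S is monochromatic.
For a fixed S, the K_3 on S has C(3, 2) = 3 edges. P[all 3 edges red] = (1/2)^3, and likewise for blue, so P[monochromatic] = 2·(1/2)^3 = 2^{1 − 3} = 1/4.
Summing: E[X] = C(14, 3) · 2^{1 − 3} = 364 · 1/4 = 91.
Numerically: E[X] ≈ 91.00000.

E[X] = C(14,3)·2^(1−C(3,2)) = 91 ≈ 91.00000.


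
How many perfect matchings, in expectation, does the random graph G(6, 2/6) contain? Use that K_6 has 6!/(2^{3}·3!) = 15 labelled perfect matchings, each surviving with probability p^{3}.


K_6 has 6!/(2^{3}·3!) = 15 labelled perfect matchings.
For each such perfect matching H, let X_H = 1 if all 3 edges of H are present in G. Then P[X_H = 1] = p^{3} = (1/3)^{3} = 1/27.
Summing the indicators: E[X] = Σ_H E[X_H] = 15 · p^{3} = 15 · 1/27 = 5/9.
Numerically: E[X] ≈ 0.556.

E[X] = 15 · (1/3)^{3} = 5/9 ≈ 0.556.


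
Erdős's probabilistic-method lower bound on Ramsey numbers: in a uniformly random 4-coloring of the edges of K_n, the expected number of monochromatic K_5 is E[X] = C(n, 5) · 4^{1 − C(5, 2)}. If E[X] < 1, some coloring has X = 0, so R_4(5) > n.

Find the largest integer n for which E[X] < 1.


We need C(n, 5) · 4^{1 − 10} < 1, i.e. C(n, 5) < 4^{10 − 1} = 262144.
Check values of n near the boundary:
  n = 27: C(27, 5) = 80730; 80730 < 262144? YES
  n = 28: C(28, 5) = 98280; 98280 < 262144? YES
  n = 29: C(29, 5) = 118755; 118755 < 262144? YES
  n = 30: C(30, 5) = 142506; 142506 < 262144? YES
  n = 31: C(31, 5) = 169911; 169911 < 262144? YES
  n = 32: C(32, 5) = 201376; 201376 < 262144? YES
  n = 33: C(33, 5) = 237336; 237336 < 262144? YES
  n = 34: C(34, 5) = 278256; 278256 < 262144? NO
  n = 35: C(35, 5) = 324632; 324632 < 262144? NO
The largest n with C(n, 5) < 262144 is n = 33 (where E[X] = 29667/32768 ≈ 0.9053650). Hence R_4(5) > 33, i.e. R_4(5) ≥ 34.

Largest n = 33; hence R_4(5) > 33.


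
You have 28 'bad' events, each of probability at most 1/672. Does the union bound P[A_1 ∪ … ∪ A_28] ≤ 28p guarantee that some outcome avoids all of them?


Union bound: P[∪_{i=1}^{28} A_i] ≤ Σ_i P[A_i] ≤ 28·p = 28·(1/672) = 1/24.
Numerically: 1/24 ≈ 0.04167.
Is 1/24 < 1? YES.
Since P[∪ A_i] ≤ 1/24 < 1, the complement has P[∩ A_i^c] ≥ 1 − 1/24 = 23/24 > 0, so some outcome avoids every A_i.

28·p = 1/24 ≈ 0.04167; existence CERTIFIED by the union bound.


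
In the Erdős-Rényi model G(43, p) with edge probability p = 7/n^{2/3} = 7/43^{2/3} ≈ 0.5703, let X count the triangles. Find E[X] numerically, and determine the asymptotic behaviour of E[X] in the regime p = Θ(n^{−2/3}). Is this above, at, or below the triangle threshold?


Number of potential triangles: C(43, 3) = 12341.
Each occurs with probability p³ ≈ (0.5703)³ ≈ 1.855057e-01.
By linearity: E[X] = C(43, 3)·p³ ≈ 12341 · 1.855057e-01 ≈ 2289.3256.
Since α = 2/3 < 1, p = c/n^{2/3} ≫ 1/n is above the triangle threshold p ~ 1/n. Asymptotically E[X] ~ (c³/6)·n^{3(1−α)} = (7³/6)·n^{1} → ∞; triangles are abundant w.h.p.

E[X] ≈ 2289.3256; in regime p = Θ(1/n^{2/3}) E[X] diverges (above the triangle threshold p ~ 1/n).


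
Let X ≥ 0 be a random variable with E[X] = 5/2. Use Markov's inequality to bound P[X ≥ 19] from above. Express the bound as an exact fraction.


μ = E[X] = 5/2, a = 19.
Markov: P[X ≥ 19] ≤ μ/a = (5/2)/19 = 5/38.
Numerically: ≈ 0.13158.
(Since a = 19 > μ = 2.50000, the bound 5/38 is < 1 and informative.)

P[X ≥ 19] ≤ 5/38 ≈ 0.13158.


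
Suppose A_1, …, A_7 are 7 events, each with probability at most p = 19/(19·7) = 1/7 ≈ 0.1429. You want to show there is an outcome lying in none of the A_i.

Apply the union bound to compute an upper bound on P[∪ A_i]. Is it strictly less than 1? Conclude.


Union bound: P[∪_{i=1}^{7} A_i] ≤ Σ_i P[A_i] ≤ 7·p = 7·(1/7) = 1.
Numerically: 1 ≈ 1.0000.
Is 1 < 1? NO.
Since the bound 1 is ≥ 1, the union bound is uninformative here; it does NOT by itself certify existence.

7·p = 1 ≈ 1.0000; existence NOT certified by the union bound.


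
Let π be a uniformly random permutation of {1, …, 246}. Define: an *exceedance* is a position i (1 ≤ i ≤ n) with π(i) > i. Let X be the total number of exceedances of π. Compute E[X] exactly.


Write X = Σ_{i=1}^{246} X_i, where X_i = 1_{π(i) > i}.
For each fixed i, π(i) is uniform over {1, …, 246} (marginal of a uniform permutation), so P[π(i) > i] = (n − i)/n. Summing: Σ_{i=1}^{246} (n − i)/n = (0 + 1 + … + 245)/246 = 246(246 − 1)/(2·246) = (246 − 1)/2.
Hence E[X] = Σ_{i=1}^{246} (246 − i)/246 = 245/2 ≈ 122.500000.

E[X] = 245/2 = 122.500000.


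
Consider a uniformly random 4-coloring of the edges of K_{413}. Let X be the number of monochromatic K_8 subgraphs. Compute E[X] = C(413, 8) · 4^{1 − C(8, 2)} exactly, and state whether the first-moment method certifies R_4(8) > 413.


E[X] = C(413, 8) · 4^{1 − 28} = 19609040195022817 · 4^{−27} = 19609040195022817/18014398509481984.
As a reduced fraction: E[X] = 19609040195022817/18014398509481984 ≈ 1.0885.
Is E[X] < 1? NO.
Since E[X] ≥ 1, the first-moment bound is inconclusive at n = 413; it does NOT by itself certify R_4(8) > 413.

E[X] = 19609040195022817/18014398509481984 ≈ 1.0885; E[X] ≥ 1; first-moment method inconclusive here.


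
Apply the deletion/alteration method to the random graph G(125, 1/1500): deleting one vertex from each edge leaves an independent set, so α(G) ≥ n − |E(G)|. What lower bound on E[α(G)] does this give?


E[|E(G)|] = C(125, 2)·p = 7750 · (1/1500) = 31/6.
E[α(G)] ≥ n − E[|E(G)|] = 125 − 31/6 = 719/6.
Numerically: ≈ 119.833.
(This is only a lower bound; the true E[α(G)] may be larger.)

E[α(G)] ≥ 719/6 ≈ 119.833.


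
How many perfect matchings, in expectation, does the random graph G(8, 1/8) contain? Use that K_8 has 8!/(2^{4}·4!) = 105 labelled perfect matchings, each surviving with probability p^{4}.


K_8 has 8!/(2^{4}·4!) = 105 labelled perfect matchings.
For each such perfect matching H, let X_H = 1 if all 4 edges of H are present in G. Then P[X_H = 1] = p^{4} = (1/8)^{4} = 1/4096.
By linearity of expectation: E[X] = Σ_H E[X_H] = 105 · p^{4} = 105 · 1/4096 = 105/4096.
Numerically: E[X] ≈ 0.025635.

E[X] = 105 · (1/8)^{4} = 105/4096 ≈ 0.025635.


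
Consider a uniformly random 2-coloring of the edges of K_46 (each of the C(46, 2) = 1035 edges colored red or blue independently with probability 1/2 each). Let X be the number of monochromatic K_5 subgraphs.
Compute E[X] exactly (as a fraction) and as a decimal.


Let X = Σ_S X_S over the C(46, 5) = 1370754 subsets S of size 5, where X_S = 1 if the K_5 on S is monochromatic.
For a fixed S, the K_5 on S has C(5, 2) = 10 edges. P[all 10 edges red] = (1/2)^10, and likewise for blue, so P[monochromatic] = 2·(1/2)^10 = 2^{1 − 10} = 1/512.
By linearity of expectation: E[X] = C(46, 5) · 2^{1 − 10} = 1370754 · 1/512 = 685377/256.
Numerically: E[X] ≈ 2677.25391.

E[X] = C(46,5)·2^(1−C(5,2)) = 685377/256 ≈ 2677.25391.


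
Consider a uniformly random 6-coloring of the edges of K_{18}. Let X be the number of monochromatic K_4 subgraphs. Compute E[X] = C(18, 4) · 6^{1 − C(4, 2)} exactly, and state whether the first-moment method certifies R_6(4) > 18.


E[X] = C(18, 4) · 6^{1 − 6} = 3060 · 6^{−5} = 3060/7776.
As a reduced fraction: E[X] = 85/216 ≈ 0.393519.
Is E[X] < 1? YES.
Since E[X] < 1, there exists a 6-coloring of K_{18} with no monochromatic K_4; hence R_6(4) > 18.

E[X] = 85/216 ≈ 0.393519; E[X] < 1, so R_6(4) > 18.


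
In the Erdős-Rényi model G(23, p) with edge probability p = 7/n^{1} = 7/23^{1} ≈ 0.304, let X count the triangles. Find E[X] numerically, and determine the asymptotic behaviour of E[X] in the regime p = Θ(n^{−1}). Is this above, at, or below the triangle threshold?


Number of potential triangles: C(23, 3) = 1771.
Each occurs with probability p³ ≈ (0.304)³ ≈ 2.81910e-02.
By linearity: E[X] = C(23, 3)·p³ ≈ 1771 · 2.81910e-02 ≈ 49.926.
Here α = 1, so p = 7/n is exactly at the triangle threshold p ~ 1/n. Asymptotically E[X] → c³/6 = 7³/6 = 343/6 ≈ 57.167, a bounded constant. In this regime the triangle count is asymptotically Poisson(c³/6).

E[X] ≈ 49.926; in regime p = Θ(1/n^{1}) E[X] stays bounded (at the triangle threshold p ~ 1/n).


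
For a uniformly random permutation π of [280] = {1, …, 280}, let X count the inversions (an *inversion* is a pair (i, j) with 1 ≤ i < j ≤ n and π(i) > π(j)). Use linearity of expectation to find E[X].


Write X = Σ X_I over the C(280, 2) = 39060 pairs i < j, with X_I the indicator of one inversion.
There are 39060 indicators.
For each fixed pair i < j, the values π(i) and π(j) are two distinct elements of {1, …, 280} in uniformly random order; by symmetry P[π(i) > π(j)] = 1/2.
By linearity: E[X] = 39060 · (1/2) = C(280, 2) · (1/2) = 39060/2 = 19530 ≈ 19530.0000.

E[X] = 19530 = 19530.0000.


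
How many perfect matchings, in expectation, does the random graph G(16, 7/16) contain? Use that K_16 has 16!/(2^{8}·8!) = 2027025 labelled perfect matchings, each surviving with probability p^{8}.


K_16 has 16!/(2^{8}·8!) = 2027025 labelled perfect matchings.
For each such perfect matching H, let X_H = 1 if all 8 edges of H are present in G. Then P[X_H = 1] = p^{8} = (7/16)^{8} = 5764801/4294967296.
By linearity of expectation: E[X] = Σ_H E[X_H] = 2027025 · p^{8} = 2027025 · 5764801/4294967296 = 11685395747025/4294967296.
Numerically: E[X] ≈ 2.72e+03.

E[X] = 2027025 · (7/16)^{8} = 11685395747025/4294967296 ≈ 2.72e+03.


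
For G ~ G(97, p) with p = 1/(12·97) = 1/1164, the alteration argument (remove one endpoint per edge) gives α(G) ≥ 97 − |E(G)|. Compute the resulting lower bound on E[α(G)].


E[|E(G)|] = C(97, 2)·p = 4656 · (1/1164) = 4.
E[α(G)] ≥ n − E[|E(G)|] = 97 − 4 = 93.
Numerically: ≈ 93.00000.
(This is only a lower bound; the true E[α(G)] may be larger.)

E[α(G)] ≥ 93 ≈ 93.00000.


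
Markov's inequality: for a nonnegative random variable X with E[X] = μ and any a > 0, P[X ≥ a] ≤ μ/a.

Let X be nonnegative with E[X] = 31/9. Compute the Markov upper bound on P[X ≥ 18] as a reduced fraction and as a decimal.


μ = E[X] = 31/9, a = 18.
Markov: P[X ≥ 18] ≤ μ/a = (31/9)/18 = 31/162.
Numerically: ≈ 0.19136.
(Since a = 18 > μ = 3.44444, the bound 31/162 is < 1 and informative.)

P[X ≥ 18] ≤ 31/162 ≈ 0.19136.


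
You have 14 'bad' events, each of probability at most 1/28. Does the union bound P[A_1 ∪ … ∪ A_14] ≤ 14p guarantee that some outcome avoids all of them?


Union bound: P[∪_{i=1}^{14} A_i] ≤ Σ_i P[A_i] ≤ 14·p = 14·(1/28) = 1/2.
Numerically: 1/2 ≈ 0.500000.
Is 1/2 < 1? YES.
Since P[∪ A_i] ≤ 1/2 < 1, the complement has P[∩ A_i^c] ≥ 1 − 1/2 = 1/2 > 0, so some outcome avoids every A_i.

14·p = 1/2 ≈ 0.500000; existence CERTIFIED by the union bound.


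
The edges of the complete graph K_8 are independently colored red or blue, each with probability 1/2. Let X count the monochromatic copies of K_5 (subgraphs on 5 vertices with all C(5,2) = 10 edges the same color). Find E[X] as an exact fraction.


Let X = Σ_S X_S over the C(8, 5) = 56 subsets S of size 5, where X_S = 1 if the K_5 on S is monochromatic.
For a fixed S, the K_5 on S has C(5, 2) = 10 edges. P[all 10 edges red] = (1/2)^10, and likewise for blue, so P[monochromatic] = 2·(1/2)^10 = 2^{1 − 10} = 1/512.
By linearity of expectation: E[X] = C(8, 5) · 2^{1 − 10} = 56 · 1/512 = 7/64.
Numerically: E[X] ≈ 0.1094.

E[X] = C(8,5)·2^(1−C(5,2)) = 7/64 ≈ 0.1094.


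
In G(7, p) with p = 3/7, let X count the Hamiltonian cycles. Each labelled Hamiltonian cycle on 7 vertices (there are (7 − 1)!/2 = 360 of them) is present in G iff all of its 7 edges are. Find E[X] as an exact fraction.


K_7 has (7 − 1)!/2 = 360 labelled Hamiltonian cycles.
For each such Hamiltonian cycle H, let X_H = 1 if all 7 edges of H are present in G. Then P[X_H = 1] = p^{7} = (3/7)^{7} = 2187/823543.
By linearity of expectation: E[X] = Σ_H E[X_H] = 360 · p^{7} = 360 · 2187/823543 = 787320/823543.
Numerically: E[X] ≈ 0.956.

E[X] = 360 · (3/7)^{7} = 787320/823543 ≈ 0.956.


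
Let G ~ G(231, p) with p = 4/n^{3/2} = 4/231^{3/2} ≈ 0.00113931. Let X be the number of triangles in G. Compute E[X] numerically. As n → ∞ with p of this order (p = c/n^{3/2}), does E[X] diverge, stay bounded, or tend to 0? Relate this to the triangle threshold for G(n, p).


Number of potential triangles: C(231, 3) = 2027795.
Each occurs with probability p³ ≈ (0.00113931)³ ≈ 1.47885660e-09.
By linearity: E[X] = C(231, 3)·p³ ≈ 2027795 · 1.47885660e-09 ≈ 0.002999.
Since α = 3/2 > 1, p = c/n^{3/2} = o(1/n) is below the triangle threshold p ~ 1/n. Asymptotically E[X] ~ (c³/6)·n^{3(1−α)} = (4³/6)·n^{-1.5} → 0, so by Markov's inequality G has no triangles w.h.p.

E[X] ≈ 0.002999; in regime p = Θ(1/n^{3/2}) E[X] tends to 0 (below the triangle threshold p ~ 1/n).


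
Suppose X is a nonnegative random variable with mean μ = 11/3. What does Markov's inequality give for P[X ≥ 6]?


μ = E[X] = 11/3, a = 6.
Markov: P[X ≥ 6] ≤ μ/a = (11/3)/6 = 11/18.
Numerically: ≈ 0.611111.
(Since a = 6 > μ = 3.666667, the bound 11/18 is < 1 and informative.)

P[X ≥ 6] ≤ 11/18 ≈ 0.611111.


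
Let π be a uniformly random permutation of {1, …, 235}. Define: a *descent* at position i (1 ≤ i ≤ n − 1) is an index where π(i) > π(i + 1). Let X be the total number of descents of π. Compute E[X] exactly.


Write X = Σ X_I over i = 1, …, 234, with X_I the indicator of one descent.
There are 234 indicators.
For each fixed i, the pair (π(i), π(i+1)) is a uniformly random ordered pair of distinct values from {1, …, 235}; by symmetry P[π(i) > π(i+1)] = 1/2.
By linearity: E[X] = 234 · (1/2) = (235 − 1) · (1/2) = 117 ≈ 117.00000.

E[X] = 117 = 117.00000.


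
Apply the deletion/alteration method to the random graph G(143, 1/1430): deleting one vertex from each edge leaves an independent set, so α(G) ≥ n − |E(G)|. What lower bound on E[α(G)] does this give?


E[|E(G)|] = C(143, 2)·p = 10153 · (1/1430) = 71/10.
E[α(G)] ≥ n − E[|E(G)|] = 143 − 71/10 = 1359/10.
Numerically: ≈ 135.900.
(This is only a lower bound; the true E[α(G)] may be larger.)

E[α(G)] ≥ 1359/10 ≈ 135.900.


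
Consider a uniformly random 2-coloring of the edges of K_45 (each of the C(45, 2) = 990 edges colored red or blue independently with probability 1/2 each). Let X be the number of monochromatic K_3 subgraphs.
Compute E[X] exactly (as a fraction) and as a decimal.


Let X = Σ_S X_S over the C(45, 3) = 14190 subsets S of size 3, where X_S = 1 if the K_3 on S is monochromatic.
For a fixed S, the K_3 on S has C(3, 2) = 3 edges. P[all 3 edges red] = (1/2)^3, and likewise for blue, so P[monochromatic] = 2·(1/2)^3 = 2^{1 − 3} = 1/4.
By linearity of expectation: E[X] = C(45, 3) · 2^{1 − 3} = 14190 · 1/4 = 7095/2.
Numerically: E[X] ≈ 3547.5000.

E[X] = C(45,3)·2^(1−C(3,2)) = 7095/2 ≈ 3547.5000.


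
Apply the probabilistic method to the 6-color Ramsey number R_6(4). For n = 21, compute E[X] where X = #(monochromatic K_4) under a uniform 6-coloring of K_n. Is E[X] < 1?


E[X] = C(21, 4) · 6^{1 − 6} = 5985 · 6^{−5} = 5985/7776.
As a reduced fraction: E[X] = 665/864 ≈ 0.769676.
Is E[X] < 1? YES.
Since E[X] < 1, there exists a 6-coloring of K_{21} with no monochromatic K_4; hence R_6(4) > 21.

E[X] = 665/864 ≈ 0.769676; E[X] < 1, so R_6(4) > 21.


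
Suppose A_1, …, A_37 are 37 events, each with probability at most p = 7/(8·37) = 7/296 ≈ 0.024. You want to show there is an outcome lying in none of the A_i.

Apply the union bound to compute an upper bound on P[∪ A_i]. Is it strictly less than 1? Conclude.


Union bound: P[∪_{i=1}^{37} A_i] ≤ Σ_i P[A_i] ≤ 37·p = 37·(7/296) = 7/8.
Numerically: 7/8 ≈ 0.875.
Is 7/8 < 1? YES.
Since P[∪ A_i] ≤ 7/8 < 1, the complement has P[∩ A_i^c] ≥ 1 − 7/8 = 1/8 > 0, so some outcome avoids every A_i.

37·p = 7/8 ≈ 0.875; existence CERTIFIED by the union bound.


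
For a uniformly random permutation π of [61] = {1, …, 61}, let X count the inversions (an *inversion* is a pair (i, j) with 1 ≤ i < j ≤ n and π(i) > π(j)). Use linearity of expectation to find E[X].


Write X = Σ X_I over the C(61, 2) = 1830 pairs i < j, with X_I the indicator of one inversion.
There are 1830 indicators.
For each fixed pair i < j, the values π(i) and π(j) are two distinct elements of {1, …, 61} in uniformly random order; by symmetry P[π(i) > π(j)] = 1/2.
By linearity: E[X] = 1830 · (1/2) = C(61, 2) · (1/2) = 1830/2 = 915 ≈ 915.000.

E[X] = 915 = 915.000.


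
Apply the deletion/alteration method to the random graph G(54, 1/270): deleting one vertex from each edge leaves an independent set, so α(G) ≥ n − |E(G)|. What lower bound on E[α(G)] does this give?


E[|E(G)|] = C(54, 2)·p = 1431 · (1/270) = 53/10.
E[α(G)] ≥ n − E[|E(G)|] = 54 − 53/10 = 487/10.
Numerically: ≈ 48.700000.
(This is only a lower bound; the true E[α(G)] may be larger.)

E[α(G)] ≥ 487/10 ≈ 48.700000.


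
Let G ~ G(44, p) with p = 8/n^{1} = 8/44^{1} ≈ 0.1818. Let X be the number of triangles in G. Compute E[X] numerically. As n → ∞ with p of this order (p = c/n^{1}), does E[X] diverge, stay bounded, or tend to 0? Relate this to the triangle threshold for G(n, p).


Number of potential triangles: C(44, 3) = 13244.
Each occurs with probability p³ ≈ (0.1818)³ ≈ 6.010518e-03.
By linearity: E[X] = C(44, 3)·p³ ≈ 13244 · 6.010518e-03 ≈ 79.6033.
Here α = 1, so p = 8/n is exactly at the triangle threshold p ~ 1/n. Asymptotically E[X] → c³/6 = 8³/6 = 256/3 ≈ 85.3333, a bounded constant. In this regime the triangle count is asymptotically Poisson(c³/6).

E[X] ≈ 79.6033; in regime p = Θ(1/n^{1}) E[X] stays bounded (at the triangle threshold p ~ 1/n).


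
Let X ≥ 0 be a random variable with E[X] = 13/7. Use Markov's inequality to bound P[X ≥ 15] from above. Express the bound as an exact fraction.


μ = E[X] = 13/7, a = 15.
Markov: P[X ≥ 15] ≤ μ/a = (13/7)/15 = 13/105.
Numerically: ≈ 0.123810.
(Since a = 15 > μ = 1.857143, the bound 13/105 is < 1 and informative.)

P[X ≥ 15] ≤ 13/105 ≈ 0.123810.


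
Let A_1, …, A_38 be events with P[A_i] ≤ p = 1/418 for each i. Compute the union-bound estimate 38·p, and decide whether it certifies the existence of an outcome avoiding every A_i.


Union bound: P[∪_{i=1}^{38} A_i] ≤ Σ_i P[A_i] ≤ 38·p = 38·(1/418) = 1/11.
Numerically: 1/11 ≈ 0.09091.
Is 1/11 < 1? YES.
Since P[∪ A_i] ≤ 1/11 < 1, the complement has P[∩ A_i^c] ≥ 1 − 1/11 = 10/11 > 0, so some outcome avoids every A_i.

38·p = 1/11 ≈ 0.09091; existence CERTIFIED by the union bound.


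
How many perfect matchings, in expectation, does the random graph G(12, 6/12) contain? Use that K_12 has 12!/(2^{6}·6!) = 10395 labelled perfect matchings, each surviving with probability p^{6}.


K_12 has 12!/(2^{6}·6!) = 10395 labelled perfect matchings.
For each such perfect matching H, let X_H = 1 if all 6 edges of H are present in G. Then P[X_H = 1] = p^{6} = (1/2)^{6} = 1/64.
By linearity: E[X] = Σ_H E[X_H] = 10395 · p^{6} = 10395 · 1/64 = 10395/64.
Numerically: E[X] ≈ 162.422.

E[X] = 10395 · (1/2)^{6} = 10395/64 ≈ 162.422.


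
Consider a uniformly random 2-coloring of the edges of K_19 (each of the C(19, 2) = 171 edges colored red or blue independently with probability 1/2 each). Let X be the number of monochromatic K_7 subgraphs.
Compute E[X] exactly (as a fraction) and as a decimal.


Let X = Σ_S X_S over the C(19, 7) = 50388 subsets S of size 7, where X_S = 1 if the K_7 on S is monochromatic.
For a fixed S, the K_7 on S has C(7, 2) = 21 edges. P[all 21 edges red] = (1/2)^21, and likewise for blue, so P[monochromatic] = 2·(1/2)^21 = 2^{1 − 21} = 1/1048576.
By linearity of expectation: E[X] = C(19, 7) · 2^{1 − 21} = 50388 · 1/1048576 = 12597/262144.
Numerically: E[X] ≈ 0.0481.

E[X] = C(19,7)·2^(1−C(7,2)) = 12597/262144 ≈ 0.0481.


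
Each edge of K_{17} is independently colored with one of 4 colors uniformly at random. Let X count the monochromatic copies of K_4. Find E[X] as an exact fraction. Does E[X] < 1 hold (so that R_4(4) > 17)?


E[X] = C(17, 4) · 4^{1 − 6} = 2380 · 4^{−5} = 2380/1024.
As a reduced fraction: E[X] = 595/256 ≈ 2.324219.
Is E[X] < 1? NO.
Since E[X] ≥ 1, the first-moment bound is inconclusive at n = 17; it does NOT by itself certify R_4(4) > 17.

E[X] = 595/256 ≈ 2.324219; E[X] ≥ 1; first-moment method inconclusive here.


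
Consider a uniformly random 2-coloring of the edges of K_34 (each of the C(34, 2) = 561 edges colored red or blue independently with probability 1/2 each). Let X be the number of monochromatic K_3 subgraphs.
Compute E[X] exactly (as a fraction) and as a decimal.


Let X = Σ_S X_S over the C(34, 3) = 5984 subsets S of size 3, where X_S = 1 if the K_3 on S is monochromatic.
For a fixed S, the K_3 on S has C(3, 2) = 3 edges. P[all 3 edges red] = (1/2)^3, and likewise for blue, so P[monochromatic] = 2·(1/2)^3 = 2^{1 − 3} = 1/4.
Summing: E[X] = C(34, 3) · 2^{1 − 3} = 5984 · 1/4 = 1496.
Numerically: E[X] ≈ 1496.00000.

E[X] = C(34,3)·2^(1−C(3,2)) = 1496 ≈ 1496.00000.


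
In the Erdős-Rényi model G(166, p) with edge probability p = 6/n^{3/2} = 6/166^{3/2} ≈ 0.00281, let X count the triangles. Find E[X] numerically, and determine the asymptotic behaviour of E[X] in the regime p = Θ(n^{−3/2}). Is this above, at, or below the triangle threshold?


Number of potential triangles: C(166, 3) = 748660.
Each occurs with probability p³ ≈ (0.00281)³ ≈ 2.20784e-08.
By linearity: E[X] = C(166, 3)·p³ ≈ 748660 · 2.20784e-08 ≈ 0.017.
Since α = 3/2 > 1, p = c/n^{3/2} = o(1/n) is below the triangle threshold p ~ 1/n. Asymptotically E[X] ~ (c³/6)·n^{3(1−α)} = (6³/6)·n^{-1.5} → 0, so by Markov's inequality G has no triangles w.h.p.

E[X] ≈ 0.017; in regime p = Θ(1/n^{3/2}) E[X] tends to 0 (below the triangle threshold p ~ 1/n).


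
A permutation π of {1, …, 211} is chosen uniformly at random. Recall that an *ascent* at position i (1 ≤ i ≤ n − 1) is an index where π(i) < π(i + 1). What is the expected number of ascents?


Write X = Σ X_I over i = 1, …, 210, with X_I the indicator of one ascent.
There are 210 indicators.
For each fixed i, the pair (π(i), π(i+1)) is a uniformly random ordered pair of distinct values from {1, …, 211}; by symmetry P[π(i) < π(i+1)] = 1/2.
By linearity: E[X] = 210 · (1/2) = (211 − 1) · (1/2) = 105 ≈ 105.0000.

E[X] = 105 = 105.0000.


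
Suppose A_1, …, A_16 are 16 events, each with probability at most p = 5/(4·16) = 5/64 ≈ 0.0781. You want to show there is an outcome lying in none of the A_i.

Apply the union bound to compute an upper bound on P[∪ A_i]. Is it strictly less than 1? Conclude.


Union bound: P[∪_{i=1}^{16} A_i] ≤ Σ_i P[A_i] ≤ 16·p = 16·(5/64) = 5/4.
Numerically: 5/4 ≈ 1.2500.
Is 5/4 < 1? NO.
Since the bound 5/4 is ≥ 1, the union bound is uninformative here; it does NOT by itself certify existence.

16·p = 5/4 ≈ 1.2500; existence NOT certified by the union bound.


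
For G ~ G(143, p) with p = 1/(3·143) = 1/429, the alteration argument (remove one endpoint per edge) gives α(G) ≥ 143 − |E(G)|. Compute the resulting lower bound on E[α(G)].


E[|E(G)|] = C(143, 2)·p = 10153 · (1/429) = 71/3.
E[α(G)] ≥ n − E[|E(G)|] = 143 − 71/3 = 358/3.
Numerically: ≈ 119.33333.
(This is only a lower bound; the true E[α(G)] may be larger.)

E[α(G)] ≥ 358/3 ≈ 119.33333.


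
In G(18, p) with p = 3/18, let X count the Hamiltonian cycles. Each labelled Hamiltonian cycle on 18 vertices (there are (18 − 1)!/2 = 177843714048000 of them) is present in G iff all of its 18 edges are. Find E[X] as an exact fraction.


K_18 has (18 − 1)!/2 = 177843714048000 labelled Hamiltonian cycles.
For each such Hamiltonian cycle H, let X_H = 1 if all 18 edges of H are present in G. Then P[X_H = 1] = p^{18} = (1/6)^{18} = 1/101559956668416.
By linearity: E[X] = Σ_H E[X_H] = 177843714048000 · p^{18} = 177843714048000 · 1/101559956668416 = 14889875/8503056.
Numerically: E[X] ≈ 1.7511.

E[X] = 177843714048000 · (1/6)^{18} = 14889875/8503056 ≈ 1.7511.


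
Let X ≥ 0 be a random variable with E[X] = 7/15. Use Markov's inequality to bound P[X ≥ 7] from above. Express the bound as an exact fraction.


μ = E[X] = 7/15, a = 7.
Markov: P[X ≥ 7] ≤ μ/a = (7/15)/7 = 1/15.
Numerically: ≈ 0.066667.
(Since a = 7 > μ = 0.466667, the bound 1/15 is < 1 and informative.)

P[X ≥ 7] ≤ 1/15 ≈ 0.066667.


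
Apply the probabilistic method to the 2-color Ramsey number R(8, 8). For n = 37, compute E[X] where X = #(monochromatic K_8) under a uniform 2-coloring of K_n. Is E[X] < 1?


E[X] = C(37, 8) · 2^{1 − 28} = 38608020 · 2^{−27} = 38608020/134217728.
As a reduced fraction: E[X] = 9652005/33554432 ≈ 0.28765.
Is E[X] < 1? YES.
Since E[X] < 1, there exists a 2-coloring of K_{37} with no monochromatic K_8; hence R(8, 8) > 37.

E[X] = 9652005/33554432 ≈ 0.28765; E[X] < 1, so R(8, 8) > 37.


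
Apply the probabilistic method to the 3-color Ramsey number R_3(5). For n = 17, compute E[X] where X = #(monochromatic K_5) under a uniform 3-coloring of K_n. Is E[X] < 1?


E[X] = C(17, 5) · 3^{1 − 10} = 6188 · 3^{−9} = 6188/19683.
As a reduced fraction: E[X] = 6188/19683 ≈ 0.3143830.
Is E[X] < 1? YES.
Since E[X] < 1, there exists a 3-coloring of K_{17} with no monochromatic K_5; hence R_3(5) > 17.

E[X] = 6188/19683 ≈ 0.3143830; E[X] < 1, so R_3(5) > 17.


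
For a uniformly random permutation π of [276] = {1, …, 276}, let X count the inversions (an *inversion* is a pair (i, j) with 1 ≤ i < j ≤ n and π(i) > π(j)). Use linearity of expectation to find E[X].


Write X = Σ X_I over the C(276, 2) = 37950 pairs i < j, with X_I the indicator of one inversion.
There are 37950 indicators.
For each fixed pair i < j, the values π(i) and π(j) are two distinct elements of {1, …, 276} in uniformly random order; by symmetry P[π(i) > π(j)] = 1/2.
By linearity: E[X] = 37950 · (1/2) = C(276, 2) · (1/2) = 37950/2 = 18975 ≈ 18975.000.

E[X] = 18975 = 18975.000.


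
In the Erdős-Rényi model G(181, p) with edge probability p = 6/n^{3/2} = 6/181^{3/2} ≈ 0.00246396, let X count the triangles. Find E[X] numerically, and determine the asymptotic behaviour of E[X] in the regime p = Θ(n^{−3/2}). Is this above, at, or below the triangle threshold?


Number of potential triangles: C(181, 3) = 971970.
Each occurs with probability p³ ≈ (0.00246396)³ ≈ 1.49589174e-08.
By linearity: E[X] = C(181, 3)·p³ ≈ 971970 · 1.49589174e-08 ≈ 0.014540.
Since α = 3/2 > 1, p = c/n^{3/2} = o(1/n) is below the triangle threshold p ~ 1/n. Asymptotically E[X] ~ (c³/6)·n^{3(1−α)} = (6³/6)·n^{-1.5} → 0, so by Markov's inequality G has no triangles w.h.p.

E[X] ≈ 0.014540; in regime p = Θ(1/n^{3/2}) E[X] tends to 0 (below the triangle threshold p ~ 1/n).


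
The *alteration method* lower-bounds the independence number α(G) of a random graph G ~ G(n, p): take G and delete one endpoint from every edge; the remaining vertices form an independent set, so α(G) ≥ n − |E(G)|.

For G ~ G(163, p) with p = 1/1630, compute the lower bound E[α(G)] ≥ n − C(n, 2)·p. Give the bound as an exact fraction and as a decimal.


E[|E(G)|] = C(163, 2)·p = 13203 · (1/1630) = 81/10.
E[α(G)] ≥ n − E[|E(G)|] = 163 − 81/10 = 1549/10.
Numerically: ≈ 154.900.
(This is only a lower bound; the true E[α(G)] may be larger.)

E[α(G)] ≥ 1549/10 ≈ 154.900.
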